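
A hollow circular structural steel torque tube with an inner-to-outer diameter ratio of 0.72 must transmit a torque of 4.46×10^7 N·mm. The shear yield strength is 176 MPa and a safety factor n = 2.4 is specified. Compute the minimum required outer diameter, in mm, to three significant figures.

d_o = 162 mm

τ_allow = 176/2.4 = 73.33 MPa.
For a hollow shaft τ = 16T/[πd_o³(1−k⁴)] with k = 0.72, so 1−k⁴ = 0.7313.
d_o³ = 16T/[π τ_allow (1−k⁴)] = 16×4.4600×10^7/(π×73.33×0.7313) = 4.236×10^6 mm³.
d_o = 161.8 mm.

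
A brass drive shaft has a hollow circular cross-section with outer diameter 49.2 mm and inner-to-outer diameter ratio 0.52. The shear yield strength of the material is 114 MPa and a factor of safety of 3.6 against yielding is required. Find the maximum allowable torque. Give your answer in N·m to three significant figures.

T_allow = 686 N·m

τ_allow = 114/3.6 = 31.67 MPa.
For a hollow shaft T_allow = τ_allow·πd_o³(1−k⁴)/16 with 1−k⁴ = 0.9269, so πd_o³(1−k⁴)/16 = 21670 mm³.
T_allow = 31.67×21670 = 686400 N·mm = 686.4 N·m.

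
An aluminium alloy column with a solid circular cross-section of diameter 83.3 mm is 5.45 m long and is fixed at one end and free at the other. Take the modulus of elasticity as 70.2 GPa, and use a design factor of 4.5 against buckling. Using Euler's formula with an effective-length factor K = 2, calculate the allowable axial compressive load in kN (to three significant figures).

P_allow = 3.06 kN

I = πd⁴/64 = π×83.3⁴/64 = 2.363×10^6 mm⁴.
Effective length L_e = KL = 2×5.45 m = 10900 mm.
Euler critical load P_cr = π²EI/L_e² = π²×70200×2.363×10^6/10900² = 13780 N.
P_allow = P_cr/n = 13780/4.5 = 3063 N.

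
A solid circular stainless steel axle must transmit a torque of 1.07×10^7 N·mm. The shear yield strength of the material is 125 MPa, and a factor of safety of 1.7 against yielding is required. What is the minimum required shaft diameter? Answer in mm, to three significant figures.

d = 90.5 mm

Allowable shear stress τ_allow = 125/1.7 = 73.53 MPa.
For a solid shaft τ = 16T/(πd³), so d³ = 16T/(π τ_allow) = 16×1.0700×10^7/(π×73.53) = 741100 mm³.
d = (741100)^(1/3) = 90.50 mm.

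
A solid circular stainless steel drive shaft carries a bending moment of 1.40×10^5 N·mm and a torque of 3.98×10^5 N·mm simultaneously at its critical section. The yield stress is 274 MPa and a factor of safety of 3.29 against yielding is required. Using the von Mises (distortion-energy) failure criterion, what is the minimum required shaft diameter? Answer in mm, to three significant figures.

d = 35.7 mm

σ_allow = σ_y/n = 274/3.29 = 83.28 MPa.
For a solid shaft σ_b = 32M/(πd³) and τ = 16T/(πd³), so the von Mises stress is σ' = (16/πd³)·√(4M²+3T²).
√(4M²+3T²) = √(4×(140000)² + 3×(398000)²) = 744100 N·mm.
d³ = 16×744100/(π×83.28) = 45500 mm³.
d = 35.70 mm.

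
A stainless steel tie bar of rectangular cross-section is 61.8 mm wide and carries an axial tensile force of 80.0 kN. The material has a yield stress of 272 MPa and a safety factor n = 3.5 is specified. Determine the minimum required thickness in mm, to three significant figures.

t = 16.7 mm

σ_allow = 272/3.5 = 77.71 MPa.
Required area A = F/σ_allow = 80000/77.71 = 1029 mm².
t = A/w = 1029/61.8 = 16.66 mm.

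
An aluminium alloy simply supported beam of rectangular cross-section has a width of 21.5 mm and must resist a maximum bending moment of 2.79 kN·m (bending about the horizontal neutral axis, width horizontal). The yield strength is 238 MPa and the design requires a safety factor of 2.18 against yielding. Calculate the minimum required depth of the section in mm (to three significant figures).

h = 84.4 mm

σ_allow = 238/2.18 = 109.2 MPa.
For a rectangular section σ = 6M/(bh²), so h² = 6M/(b σ_allow) = 6×2790000/(21.5×109.2) = 7132 mm².
h = 84.45 mm.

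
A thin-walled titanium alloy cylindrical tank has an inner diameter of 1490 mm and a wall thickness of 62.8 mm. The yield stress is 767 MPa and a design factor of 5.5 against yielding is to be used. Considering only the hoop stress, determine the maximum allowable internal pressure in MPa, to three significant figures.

p_allow = 11.8 MPa

σ_allow = 767/5.5 = 139.5 MPa.
σ_h = pD/(2t) → p_allow = 2σ_allow t/D = 2×139.5×62.8/1490 = 11.76 MPa.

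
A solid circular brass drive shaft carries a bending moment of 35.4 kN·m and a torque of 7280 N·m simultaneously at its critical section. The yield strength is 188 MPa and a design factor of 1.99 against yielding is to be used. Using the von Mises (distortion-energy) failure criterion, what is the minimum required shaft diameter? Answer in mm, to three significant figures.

σ_allow = σ_y/n = 188/1.99 = 94.47 MPa.
For a solid shaft σ_b = 32M/(πd³) and τ = 16T/(πd³), so the von Mises stress is σ' = (16/πd³)·√(4M²+3T²).
√(4M²+3T²) = √(4×(3.540×10^7)² + 3×(7.280×10^6)²) = 7.191×10^7 N·mm.
d³ = 16×7.191×10^7/(π×94.47) = 3.877×10^6 mm³.
d = 157.1 mm.

d = 157 mm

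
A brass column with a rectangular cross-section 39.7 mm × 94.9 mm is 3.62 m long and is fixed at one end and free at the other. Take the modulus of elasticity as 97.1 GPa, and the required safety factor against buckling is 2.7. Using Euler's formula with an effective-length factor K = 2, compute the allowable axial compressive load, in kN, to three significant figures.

Buckling occurs about the weak axis: I_min = h·b³/12 = 94.9×39.7³/12 = 494800 mm⁴ (b = 39.7 mm is the smaller dimension).
Effective length L_e = KL = 2×3.62 m = 7240 mm.
Euler critical load P_cr = π²EI/L_e² = π²×97100×494800/7240² = 9047 N.
P_allow = P_cr/n = 9047/2.7 = 3351 N.

P_allow = 3.35 kN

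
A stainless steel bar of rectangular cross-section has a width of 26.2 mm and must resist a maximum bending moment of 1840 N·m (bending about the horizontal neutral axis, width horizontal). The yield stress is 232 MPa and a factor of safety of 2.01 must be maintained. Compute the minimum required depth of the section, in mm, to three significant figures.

σ_allow = 232/2.01 = 115.4 MPa.
For a rectangular section σ = 6M/(bh²), so h² = 6M/(b σ_allow) = 6×1840000/(26.2×115.4) = 3651 mm².
h = 60.42 mm.

h = 60.4 mm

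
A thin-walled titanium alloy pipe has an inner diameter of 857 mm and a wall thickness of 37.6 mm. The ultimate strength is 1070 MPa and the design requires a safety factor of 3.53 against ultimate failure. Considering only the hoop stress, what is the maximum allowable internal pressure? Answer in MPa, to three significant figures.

σ_allow = 1070/3.53 = 303.1 MPa.
σ_h = pD/(2t) → p_allow = 2σ_allow t/D = 2×303.1×37.6/857 = 26.60 MPa.

p_allow = 26.6 MPa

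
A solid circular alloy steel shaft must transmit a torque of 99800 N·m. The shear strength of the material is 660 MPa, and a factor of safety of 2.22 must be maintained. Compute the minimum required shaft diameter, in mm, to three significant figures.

d = 120 mm

Allowable shear stress τ_allow = 660/2.22 = 297.3 MPa.
For a solid shaft τ = 16T/(πd³), so d³ = 16T/(π τ_allow) = 16×9.9800×10^7/(π×297.3) = 1.710×10^6 mm³.
d = (1.710×10^6)^(1/3) = 119.6 mm.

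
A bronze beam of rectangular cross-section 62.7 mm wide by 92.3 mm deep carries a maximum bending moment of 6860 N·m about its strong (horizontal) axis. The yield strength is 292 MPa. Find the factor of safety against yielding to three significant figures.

Section modulus S = bh²/6 = 62.7×92.3²/6 = 89030 mm³.
σ = M/S = 6860000/89030 = 77.06 MPa.
n = 292/77.06 = 3.789.

n = 3.79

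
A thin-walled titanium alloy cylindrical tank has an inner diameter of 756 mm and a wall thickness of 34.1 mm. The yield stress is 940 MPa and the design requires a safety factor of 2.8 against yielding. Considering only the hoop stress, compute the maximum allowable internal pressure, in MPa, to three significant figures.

σ_allow = 940/2.8 = 335.7 MPa.
σ_h = pD/(2t) → p_allow = 2σ_allow t/D = 2×335.7×34.1/756 = 30.29 MPa.

p_allow = 30.3 MPa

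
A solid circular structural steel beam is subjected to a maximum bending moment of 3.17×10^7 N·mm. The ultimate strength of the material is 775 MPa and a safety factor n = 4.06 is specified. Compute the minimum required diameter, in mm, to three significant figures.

σ_allow = 775/4.06 = 190.9 MPa.
For a solid circular section σ = 32M/(πd³), so d³ = 32M/(π σ_allow) = 32×3.1700×10^7/(π×190.9) = 1.692×10^6 mm³.
d = 119.2 mm.

d = 119 mm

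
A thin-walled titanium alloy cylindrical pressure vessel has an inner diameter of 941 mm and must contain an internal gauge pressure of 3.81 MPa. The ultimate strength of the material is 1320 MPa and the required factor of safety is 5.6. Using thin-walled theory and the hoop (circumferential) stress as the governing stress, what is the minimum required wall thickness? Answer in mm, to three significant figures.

σ_allow = 1320/5.6 = 235.7 MPa.
Hoop stress σ_h = pD/(2t), so t = pD/(2σ_allow) = 3.81×941/(2×235.7) = 7.605 mm.

t = 7.60 mm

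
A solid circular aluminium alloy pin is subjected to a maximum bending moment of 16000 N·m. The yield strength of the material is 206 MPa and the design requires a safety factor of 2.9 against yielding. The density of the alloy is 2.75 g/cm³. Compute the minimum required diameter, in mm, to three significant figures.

d = 132 mm

σ_allow = 206/2.9 = 71.03 MPa.
For a solid circular section σ = 32M/(πd³), so d³ = 32M/(π σ_allow) = 32×1.6000×10^7/(π×71.03) = 2.294×10^6 mm³.
d = 131.9 mm.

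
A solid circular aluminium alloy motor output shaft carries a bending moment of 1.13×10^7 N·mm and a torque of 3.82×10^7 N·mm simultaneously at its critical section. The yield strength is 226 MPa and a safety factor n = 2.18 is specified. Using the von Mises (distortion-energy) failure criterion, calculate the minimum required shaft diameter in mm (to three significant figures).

σ_allow = σ_y/n = 226/2.18 = 103.7 MPa.
For a solid shaft σ_b = 32M/(πd³) and τ = 16T/(πd³), so the von Mises stress is σ' = (16/πd³)·√(4M²+3T²).
√(4M²+3T²) = √(4×(1.130×10^7)² + 3×(3.820×10^7)²) = 6.992×10^7 N·mm.
d³ = 16×6.992×10^7/(π×103.7) = 3.435×10^6 mm³.
d = 150.9 mm.

d = 151 mm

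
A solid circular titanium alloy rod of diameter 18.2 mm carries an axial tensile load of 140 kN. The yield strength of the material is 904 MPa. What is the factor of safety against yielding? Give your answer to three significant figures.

A = πd²/4 = 260.2 mm².
σ = F/A = 140000/260.2 = 538.1 MPa.
n = 904/538.1 = 1.680.

n = 1.68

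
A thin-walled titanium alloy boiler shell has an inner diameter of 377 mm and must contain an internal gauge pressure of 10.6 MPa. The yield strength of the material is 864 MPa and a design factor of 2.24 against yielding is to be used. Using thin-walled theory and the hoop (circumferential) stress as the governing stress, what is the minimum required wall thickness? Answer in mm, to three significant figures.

σ_allow = 864/2.24 = 385.7 MPa.
Hoop stress σ_h = pD/(2t), so t = pD/(2σ_allow) = 10.6×377/(2×385.7) = 5.180 mm.

t = 5.18 mm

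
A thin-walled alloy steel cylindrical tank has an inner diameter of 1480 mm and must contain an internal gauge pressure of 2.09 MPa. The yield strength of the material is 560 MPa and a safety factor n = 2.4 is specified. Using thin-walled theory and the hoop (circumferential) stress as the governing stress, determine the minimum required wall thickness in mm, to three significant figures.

t = 6.63 mm

σ_allow = 560/2.4 = 233.3 MPa.
Hoop stress σ_h = pD/(2t), so t = pD/(2σ_allow) = 2.09×1480/(2×233.3) = 6.628 mm.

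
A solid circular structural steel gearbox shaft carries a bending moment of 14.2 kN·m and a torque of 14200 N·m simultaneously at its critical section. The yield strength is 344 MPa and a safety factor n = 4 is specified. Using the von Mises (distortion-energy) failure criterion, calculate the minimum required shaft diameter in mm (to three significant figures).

d = 131 mm

σ_allow = σ_y/n = 344/4 = 86.00 MPa.
For a solid shaft σ_b = 32M/(πd³) and τ = 16T/(πd³), so the von Mises stress is σ' = (16/πd³)·√(4M²+3T²).
√(4M²+3T²) = √(4×(1.420×10^7)² + 3×(1.420×10^7)²) = 3.757×10^7 N·mm.
d³ = 16×3.757×10^7/(π×86.00) = 2.225×10^6 mm³.
d = 130.5 mm.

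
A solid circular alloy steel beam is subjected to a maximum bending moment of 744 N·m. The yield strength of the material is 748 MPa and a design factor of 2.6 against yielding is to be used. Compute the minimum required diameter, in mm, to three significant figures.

σ_allow = 748/2.6 = 287.7 MPa.
For a solid circular section σ = 32M/(πd³), so d³ = 32M/(π σ_allow) = 32×744000/(π×287.7) = 26340 mm³.
d = 29.75 mm.

d = 29.8 mm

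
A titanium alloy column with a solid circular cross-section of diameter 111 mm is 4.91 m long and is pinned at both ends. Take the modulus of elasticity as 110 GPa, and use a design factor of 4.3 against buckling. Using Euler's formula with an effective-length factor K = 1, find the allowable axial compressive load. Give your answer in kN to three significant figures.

I = πd⁴/64 = π×111⁴/64 = 7.452×10^6 mm⁴.
Effective length L_e = KL = 1×4.91 m = 4910 mm.
Euler critical load P_cr = π²EI/L_e² = π²×110000×7.452×10^6/4910² = 335600 N.
P_allow = P_cr/n = 335600/4.3 = 78040 N.

P_allow = 78.0 kN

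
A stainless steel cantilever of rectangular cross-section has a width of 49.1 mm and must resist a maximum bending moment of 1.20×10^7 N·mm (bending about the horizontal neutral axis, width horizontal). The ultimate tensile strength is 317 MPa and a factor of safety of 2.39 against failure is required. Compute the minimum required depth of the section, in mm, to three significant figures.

h = 105 mm

σ_allow = 317/2.39 = 132.6 MPa.
For a rectangular section σ = 6M/(bh²), so h² = 6M/(b σ_allow) = 6×1.2000×10^7/(49.1×132.6) = 11060 mm².
h = 105.1 mm.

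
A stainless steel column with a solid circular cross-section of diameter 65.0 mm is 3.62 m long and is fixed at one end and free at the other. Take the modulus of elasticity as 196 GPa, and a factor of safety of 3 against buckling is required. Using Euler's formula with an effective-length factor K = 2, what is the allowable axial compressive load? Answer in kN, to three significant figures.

I = πd⁴/64 = π×65.0⁴/64 = 876200 mm⁴.
Effective length L_e = KL = 2×3.62 m = 7240 mm.
Euler critical load P_cr = π²EI/L_e² = π²×196000×876200/7240² = 32340 N.
P_allow = P_cr/n = 32340/3 = 10780 N.

P_allow = 10.8 kN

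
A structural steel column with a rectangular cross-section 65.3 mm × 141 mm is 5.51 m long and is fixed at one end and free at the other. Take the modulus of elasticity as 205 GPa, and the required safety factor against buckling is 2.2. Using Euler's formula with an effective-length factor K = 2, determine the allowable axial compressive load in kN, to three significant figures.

P_allow = 24.8 kN

Buckling occurs about the weak axis: I_min = h·b³/12 = 141×65.3³/12 = 3.272×10^6 mm⁴ (b = 65.3 mm is the smaller dimension).
Effective length L_e = KL = 2×5.51 m = 11020 mm.
Euler critical load P_cr = π²EI/L_e² = π²×205000×3.272×10^6/11020² = 54510 N.
P_allow = P_cr/n = 54510/2.2 = 24780 N.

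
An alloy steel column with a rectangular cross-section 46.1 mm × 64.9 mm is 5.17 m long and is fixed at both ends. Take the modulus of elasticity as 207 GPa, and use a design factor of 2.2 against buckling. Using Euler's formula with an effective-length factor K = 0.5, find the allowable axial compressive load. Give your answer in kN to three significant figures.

P_allow = 73.6 kN

Buckling occurs about the weak axis: I_min = h·b³/12 = 64.9×46.1³/12 = 529900 mm⁴ (b = 46.1 mm is the smaller dimension).
Effective length L_e = KL = 0.5×5.17 m = 2585 mm.
Euler critical load P_cr = π²EI/L_e² = π²×207000×529900/2585² = 162000 N.
P_allow = P_cr/n = 162000/2.2 = 73640 N.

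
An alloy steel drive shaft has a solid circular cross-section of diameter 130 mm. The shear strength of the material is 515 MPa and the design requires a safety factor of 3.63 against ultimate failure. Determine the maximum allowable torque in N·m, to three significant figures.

T_allow = 61200 N·m

τ_allow = 515/3.63 = 141.9 MPa.
For a solid shaft T_allow = τ_allow·πd³/16; πd³/16 = π×130³/16 = 431400 mm³.
T_allow = 141.9×431400 = 6.120×10^7 N·mm = 61200 N·m.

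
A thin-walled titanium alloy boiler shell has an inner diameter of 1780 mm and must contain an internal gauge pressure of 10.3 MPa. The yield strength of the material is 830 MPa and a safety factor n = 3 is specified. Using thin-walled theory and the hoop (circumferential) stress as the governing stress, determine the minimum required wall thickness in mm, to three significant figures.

σ_allow = 830/3 = 276.7 MPa.
Hoop stress σ_h = pD/(2t), so t = pD/(2σ_allow) = 10.3×1780/(2×276.7) = 33.13 mm.

t = 33.1 mm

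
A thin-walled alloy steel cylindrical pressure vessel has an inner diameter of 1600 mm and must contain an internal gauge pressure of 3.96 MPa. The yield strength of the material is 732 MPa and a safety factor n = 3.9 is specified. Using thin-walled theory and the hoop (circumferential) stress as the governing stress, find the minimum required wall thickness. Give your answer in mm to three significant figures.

σ_allow = 732/3.9 = 187.7 MPa.
Hoop stress σ_h = pD/(2t), so t = pD/(2σ_allow) = 3.96×1600/(2×187.7) = 16.88 mm.

t = 16.9 mm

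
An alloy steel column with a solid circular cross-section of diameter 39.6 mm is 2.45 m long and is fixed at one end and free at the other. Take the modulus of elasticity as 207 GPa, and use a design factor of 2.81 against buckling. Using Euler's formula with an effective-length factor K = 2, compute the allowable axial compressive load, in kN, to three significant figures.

P_allow = 3.66 kN

I = πd⁴/64 = π×39.6⁴/64 = 120700 mm⁴.
Effective length L_e = KL = 2×2.45 m = 4900 mm.
Euler critical load P_cr = π²EI/L_e² = π²×207000×120700/4900² = 10270 N.
P_allow = P_cr/n = 10270/2.81 = 3655 N.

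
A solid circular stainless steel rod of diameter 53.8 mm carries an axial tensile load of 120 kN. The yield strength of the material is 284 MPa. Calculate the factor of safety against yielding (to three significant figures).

A = πd²/4 = 2273 mm².
σ = F/A = 120000/2273 = 52.79 MPa.
n = 284/52.79 = 5.380.

n = 5.38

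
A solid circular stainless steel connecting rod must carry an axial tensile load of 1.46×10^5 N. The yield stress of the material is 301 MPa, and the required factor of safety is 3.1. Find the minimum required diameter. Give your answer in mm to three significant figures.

Allowable stress σ_allow = 301/3.1 = 97.10 MPa.
Required area A = F/σ_allow = 146000/97.10 = 1504 mm².
A = πd²/4 → d = √(4A/π) = 43.76 mm.

d = 43.8 mm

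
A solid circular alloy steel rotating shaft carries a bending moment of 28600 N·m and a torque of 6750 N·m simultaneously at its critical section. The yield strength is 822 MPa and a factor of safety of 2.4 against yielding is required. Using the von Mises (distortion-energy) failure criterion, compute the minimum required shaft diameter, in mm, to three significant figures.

σ_allow = σ_y/n = 822/2.4 = 342.5 MPa.
For a solid shaft σ_b = 32M/(πd³) and τ = 16T/(πd³), so the von Mises stress is σ' = (16/πd³)·√(4M²+3T²).
√(4M²+3T²) = √(4×(2.860×10^7)² + 3×(6.750×10^6)²) = 5.838×10^7 N·mm.
d³ = 16×5.838×10^7/(π×342.5) = 868100 mm³.
d = 95.40 mm.

d = 95.4 mm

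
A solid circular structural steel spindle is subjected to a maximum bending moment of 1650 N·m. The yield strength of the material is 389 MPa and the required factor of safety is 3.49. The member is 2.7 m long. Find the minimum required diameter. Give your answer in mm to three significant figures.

σ_allow = 389/3.49 = 111.5 MPa.
For a solid circular section σ = 32M/(πd³), so d³ = 32M/(π σ_allow) = 32×1650000/(π×111.5) = 150800 mm³.
d = 53.23 mm.

d = 53.2 mm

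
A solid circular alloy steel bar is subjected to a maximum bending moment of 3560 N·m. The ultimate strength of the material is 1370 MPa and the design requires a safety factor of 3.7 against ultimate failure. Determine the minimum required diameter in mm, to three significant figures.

σ_allow = 1370/3.7 = 370.3 MPa.
For a solid circular section σ = 32M/(πd³), so d³ = 32M/(π σ_allow) = 32×3560000/(π×370.3) = 97930 mm³.
d = 46.09 mm.

d = 46.1 mm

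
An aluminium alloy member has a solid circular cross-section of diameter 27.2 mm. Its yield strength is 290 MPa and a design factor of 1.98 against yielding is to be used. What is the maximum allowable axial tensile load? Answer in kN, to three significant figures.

σ_allow = 290/1.98 = 146.5 MPa.
A = πd²/4 = π×27.2²/4 = 581.1 mm².
F_allow = σ_allow × A = 146.5×581.1 = 85110 N.

F_allow = 85.1 kN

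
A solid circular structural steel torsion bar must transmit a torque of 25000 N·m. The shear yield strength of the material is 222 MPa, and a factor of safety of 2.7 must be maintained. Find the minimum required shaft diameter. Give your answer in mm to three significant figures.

Allowable shear stress τ_allow = 222/2.7 = 82.22 MPa.
For a solid shaft τ = 16T/(πd³), so d³ = 16T/(π τ_allow) = 16×2.5000×10^7/(π×82.22) = 1.549×10^6 mm³.
d = (1.549×10^6)^(1/3) = 115.7 mm.

d = 116 mm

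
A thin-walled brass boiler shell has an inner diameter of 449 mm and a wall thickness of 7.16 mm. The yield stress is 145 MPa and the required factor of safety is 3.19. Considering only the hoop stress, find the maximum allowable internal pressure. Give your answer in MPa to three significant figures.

σ_allow = 145/3.19 = 45.45 MPa.
σ_h = pD/(2t) → p_allow = 2σ_allow t/D = 2×45.45×7.16/449 = 1.450 MPa.

p_allow = 1.45 MPa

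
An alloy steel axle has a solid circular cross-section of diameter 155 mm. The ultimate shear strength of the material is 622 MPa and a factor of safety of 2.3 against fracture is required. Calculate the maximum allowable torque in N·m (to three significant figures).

τ_allow = 622/2.3 = 270.4 MPa.
For a solid shaft T_allow = τ_allow·πd³/16; πd³/16 = π×155³/16 = 731200 mm³.
T_allow = 270.4×731200 = 1.977×10^8 N·mm = 197700 N·m.

T_allow = 1.98×10^5 N·m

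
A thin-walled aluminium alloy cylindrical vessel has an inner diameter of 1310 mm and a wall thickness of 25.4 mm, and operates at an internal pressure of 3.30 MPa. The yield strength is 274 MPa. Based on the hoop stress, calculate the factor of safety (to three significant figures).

σ_h = pD/(2t) = 3.30×1310/(2×25.4) = 85.10 MPa.
n = 274/85.10 = 3.220.

n = 3.22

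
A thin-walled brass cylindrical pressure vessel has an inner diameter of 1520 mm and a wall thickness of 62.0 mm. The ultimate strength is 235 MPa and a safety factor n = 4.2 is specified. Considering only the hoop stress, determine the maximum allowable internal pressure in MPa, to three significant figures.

σ_allow = 235/4.2 = 55.95 MPa.
σ_h = pD/(2t) → p_allow = 2σ_allow t/D = 2×55.95×62.0/1520 = 4.565 MPa.

p_allow = 4.56 MPa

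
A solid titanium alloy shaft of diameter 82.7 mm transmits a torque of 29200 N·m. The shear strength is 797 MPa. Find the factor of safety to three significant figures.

n = 3.03

τ = 16T/(πd³) = 16×2.9200×10^7/(π×82.7³) = 262.9 MPa.
n = τ_limit/τ = 797/262.9 = 3.031.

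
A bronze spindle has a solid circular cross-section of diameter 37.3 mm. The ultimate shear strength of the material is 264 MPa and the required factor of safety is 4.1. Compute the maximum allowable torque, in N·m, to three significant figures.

τ_allow = 264/4.1 = 64.39 MPa.
For a solid shaft T_allow = τ_allow·πd³/16; πd³/16 = π×37.3³/16 = 10190 mm³.
T_allow = 64.39×10190 = 656100 N·mm = 656.1 N·m.

T_allow = 656 N·m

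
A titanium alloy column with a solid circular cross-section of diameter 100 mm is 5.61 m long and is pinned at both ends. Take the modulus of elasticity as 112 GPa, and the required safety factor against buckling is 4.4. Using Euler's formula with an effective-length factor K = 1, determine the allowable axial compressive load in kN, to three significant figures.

I = πd⁴/64 = π×100⁴/64 = 4.909×10^6 mm⁴.
Effective length L_e = KL = 1×5.61 m = 5610 mm.
Euler critical load P_cr = π²EI/L_e² = π²×112000×4.909×10^6/5610² = 172400 N.
P_allow = P_cr/n = 172400/4.4 = 39180 N.

P_allow = 39.2 kN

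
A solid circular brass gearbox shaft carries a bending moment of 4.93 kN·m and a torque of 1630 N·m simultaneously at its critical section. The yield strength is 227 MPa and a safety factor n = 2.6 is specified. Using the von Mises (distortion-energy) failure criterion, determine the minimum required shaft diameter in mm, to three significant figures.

d = 84.3 mm

σ_allow = σ_y/n = 227/2.6 = 87.31 MPa.
For a solid shaft σ_b = 32M/(πd³) and τ = 16T/(πd³), so the von Mises stress is σ' = (16/πd³)·√(4M²+3T²).
√(4M²+3T²) = √(4×(4.930×10^6)² + 3×(1.630×10^6)²) = 1.026×10^7 N·mm.
d³ = 16×1.026×10^7/(π×87.31) = 598300 mm³.
d = 84.26 mm.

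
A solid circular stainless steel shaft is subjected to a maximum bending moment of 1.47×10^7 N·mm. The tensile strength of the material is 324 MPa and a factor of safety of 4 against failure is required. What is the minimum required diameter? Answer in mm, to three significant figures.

d = 123 mm

σ_allow = 324/4 = 81.00 MPa.
For a solid circular section σ = 32M/(πd³), so d³ = 32M/(π σ_allow) = 32×1.4700×10^7/(π×81.00) = 1.849×10^6 mm³.
d = 122.7 mm.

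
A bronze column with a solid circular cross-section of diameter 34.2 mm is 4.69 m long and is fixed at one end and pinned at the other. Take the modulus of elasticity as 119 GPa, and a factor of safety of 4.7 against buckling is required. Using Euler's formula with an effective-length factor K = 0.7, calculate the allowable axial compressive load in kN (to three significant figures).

I = πd⁴/64 = π×34.2⁴/64 = 67150 mm⁴.
Effective length L_e = KL = 0.7×4.69 m = 3283 mm.
Euler critical load P_cr = π²EI/L_e² = π²×119000×67150/3283² = 7318 N.
P_allow = P_cr/n = 7318/4.7 = 1557 N.

P_allow = 1.56 kN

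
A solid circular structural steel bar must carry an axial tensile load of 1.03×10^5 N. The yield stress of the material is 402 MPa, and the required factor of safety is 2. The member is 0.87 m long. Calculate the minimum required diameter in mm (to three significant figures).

Allowable stress σ_allow = 402/2 = 201.0 MPa.
Required area A = F/σ_allow = 103000/201.0 = 512.4 mm².
A = πd²/4 → d = √(4A/π) = 25.54 mm.

d = 25.5 mm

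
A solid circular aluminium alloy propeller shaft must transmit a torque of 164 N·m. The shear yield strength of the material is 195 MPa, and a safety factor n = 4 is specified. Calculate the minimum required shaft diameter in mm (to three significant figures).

d = 25.8 mm

Allowable shear stress τ_allow = 195/4 = 48.75 MPa.
For a solid shaft τ = 16T/(πd³), so d³ = 16T/(π τ_allow) = 16×164000/(π×48.75) = 17130 mm³.
d = (17130)^(1/3) = 25.78 mm.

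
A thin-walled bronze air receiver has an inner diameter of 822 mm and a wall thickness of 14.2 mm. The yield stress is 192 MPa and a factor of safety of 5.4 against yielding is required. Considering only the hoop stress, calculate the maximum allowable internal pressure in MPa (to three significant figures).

σ_allow = 192/5.4 = 35.56 MPa.
σ_h = pD/(2t) → p_allow = 2σ_allow t/D = 2×35.56×14.2/822 = 1.228 MPa.

p_allow = 1.23 MPa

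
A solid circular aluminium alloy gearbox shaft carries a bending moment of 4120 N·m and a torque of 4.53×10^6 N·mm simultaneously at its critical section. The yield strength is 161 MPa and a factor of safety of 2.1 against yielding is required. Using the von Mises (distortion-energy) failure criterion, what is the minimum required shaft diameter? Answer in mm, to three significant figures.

σ_allow = σ_y/n = 161/2.1 = 76.67 MPa.
For a solid shaft σ_b = 32M/(πd³) and τ = 16T/(πd³), so the von Mises stress is σ' = (16/πd³)·√(4M²+3T²).
√(4M²+3T²) = √(4×(4.120×10^6)² + 3×(4.530×10^6)²) = 1.138×10^7 N·mm.
d³ = 16×1.138×10^7/(π×76.67) = 755800 mm³.
d = 91.09 mm.

d = 91.1 mm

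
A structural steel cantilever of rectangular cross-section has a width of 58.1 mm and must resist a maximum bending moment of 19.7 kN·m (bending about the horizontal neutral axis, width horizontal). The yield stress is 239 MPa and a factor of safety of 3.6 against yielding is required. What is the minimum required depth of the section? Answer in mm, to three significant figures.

σ_allow = 239/3.6 = 66.39 MPa.
For a rectangular section σ = 6M/(bh²), so h² = 6M/(b σ_allow) = 6×1.9700×10^7/(58.1×66.39) = 30640 mm².
h = 175.1 mm.

h = 175 mm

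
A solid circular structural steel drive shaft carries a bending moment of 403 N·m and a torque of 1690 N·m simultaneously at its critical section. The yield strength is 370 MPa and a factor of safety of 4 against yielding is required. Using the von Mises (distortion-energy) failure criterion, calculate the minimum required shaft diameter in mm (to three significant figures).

d = 55.1 mm

σ_allow = σ_y/n = 370/4 = 92.50 MPa.
For a solid shaft σ_b = 32M/(πd³) and τ = 16T/(πd³), so the von Mises stress is σ' = (16/πd³)·√(4M²+3T²).
√(4M²+3T²) = √(4×(403000)² + 3×(1.690×10^6)²) = 3.036×10^6 N·mm.
d³ = 16×3.036×10^6/(π×92.50) = 167200 mm³.
d = 55.09 mm.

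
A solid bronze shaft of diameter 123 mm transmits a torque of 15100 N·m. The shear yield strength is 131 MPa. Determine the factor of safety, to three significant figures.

τ = 16T/(πd³) = 16×1.5100×10^7/(π×123³) = 41.33 MPa.
n = τ_limit/τ = 131/41.33 = 3.170.

n = 3.17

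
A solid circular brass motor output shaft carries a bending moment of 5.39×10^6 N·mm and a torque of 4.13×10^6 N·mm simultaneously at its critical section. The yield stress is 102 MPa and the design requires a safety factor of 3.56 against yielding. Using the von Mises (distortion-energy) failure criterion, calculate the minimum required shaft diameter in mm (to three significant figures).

d = 132 mm

σ_allow = σ_y/n = 102/3.56 = 28.65 MPa.
For a solid shaft σ_b = 32M/(πd³) and τ = 16T/(πd³), so the von Mises stress is σ' = (16/πd³)·√(4M²+3T²).
√(4M²+3T²) = √(4×(5.390×10^6)² + 3×(4.130×10^6)²) = 1.294×10^7 N·mm.
d³ = 16×1.294×10^7/(π×28.65) = 2.300×10^6 mm³.
d = 132.0 mm.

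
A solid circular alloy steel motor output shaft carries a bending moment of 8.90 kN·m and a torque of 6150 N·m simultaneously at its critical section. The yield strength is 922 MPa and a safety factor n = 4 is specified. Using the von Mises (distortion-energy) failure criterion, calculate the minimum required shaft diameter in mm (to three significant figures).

d = 77.1 mm

σ_allow = σ_y/n = 922/4 = 230.5 MPa.
For a solid shaft σ_b = 32M/(πd³) and τ = 16T/(πd³), so the von Mises stress is σ' = (16/πd³)·√(4M²+3T²).
√(4M²+3T²) = √(4×(8.900×10^6)² + 3×(6.150×10^6)²) = 2.074×10^7 N·mm.
d³ = 16×2.074×10^7/(π×230.5) = 458300 mm³.
d = 77.10 mm.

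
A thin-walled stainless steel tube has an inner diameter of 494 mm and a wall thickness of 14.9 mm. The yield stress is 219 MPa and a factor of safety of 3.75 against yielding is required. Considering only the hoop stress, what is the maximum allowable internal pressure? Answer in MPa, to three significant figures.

p_allow = 3.52 MPa

σ_allow = 219/3.75 = 58.40 MPa.
σ_h = pD/(2t) → p_allow = 2σ_allow t/D = 2×58.40×14.9/494 = 3.523 MPa.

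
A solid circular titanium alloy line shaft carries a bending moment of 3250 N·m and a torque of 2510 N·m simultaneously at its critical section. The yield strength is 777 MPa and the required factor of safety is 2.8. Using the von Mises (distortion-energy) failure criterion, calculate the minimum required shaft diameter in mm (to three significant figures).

σ_allow = σ_y/n = 777/2.8 = 277.5 MPa.
For a solid shaft σ_b = 32M/(πd³) and τ = 16T/(πd³), so the von Mises stress is σ' = (16/πd³)·√(4M²+3T²).
√(4M²+3T²) = √(4×(3.250×10^6)² + 3×(2.510×10^6)²) = 7.820×10^6 N·mm.
d³ = 16×7.820×10^6/(π×277.5) = 143500 mm³.
d = 52.36 mm.

d = 52.4 mm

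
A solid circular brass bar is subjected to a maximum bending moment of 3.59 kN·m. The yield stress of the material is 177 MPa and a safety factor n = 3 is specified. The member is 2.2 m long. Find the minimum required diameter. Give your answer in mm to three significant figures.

σ_allow = 177/3 = 59.00 MPa.
For a solid circular section σ = 32M/(πd³), so d³ = 32M/(π σ_allow) = 32×3590000/(π×59.00) = 619800 mm³.
d = 85.26 mm.

d = 85.3 mm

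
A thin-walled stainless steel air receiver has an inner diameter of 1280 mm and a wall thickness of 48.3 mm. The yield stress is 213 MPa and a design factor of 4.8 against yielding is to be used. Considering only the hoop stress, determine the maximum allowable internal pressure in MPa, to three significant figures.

σ_allow = 213/4.8 = 44.38 MPa.
σ_h = pD/(2t) → p_allow = 2σ_allow t/D = 2×44.38×48.3/1280 = 3.349 MPa.

p_allow = 3.35 MPa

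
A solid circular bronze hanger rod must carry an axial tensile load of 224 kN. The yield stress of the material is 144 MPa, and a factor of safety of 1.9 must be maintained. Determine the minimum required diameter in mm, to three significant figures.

Allowable stress σ_allow = 144/1.9 = 75.79 MPa.
Required area A = F/σ_allow = 224000/75.79 = 2956 mm².
A = πd²/4 → d = √(4A/π) = 61.34 mm.

d = 61.3 mm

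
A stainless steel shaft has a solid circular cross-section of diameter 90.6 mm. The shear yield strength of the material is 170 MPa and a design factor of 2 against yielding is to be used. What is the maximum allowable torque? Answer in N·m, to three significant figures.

T_allow = 12400 N·m

τ_allow = 170/2 = 85.00 MPa.
For a solid shaft T_allow = τ_allow·πd³/16; πd³/16 = π×90.6³/16 = 146000 mm³.
T_allow = 85.00×146000 = 1.241×10^7 N·mm = 12410 N·m.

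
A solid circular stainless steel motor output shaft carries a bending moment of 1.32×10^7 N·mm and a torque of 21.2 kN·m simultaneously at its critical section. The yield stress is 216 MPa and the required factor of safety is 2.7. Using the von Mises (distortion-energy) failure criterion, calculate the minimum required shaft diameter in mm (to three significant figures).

σ_allow = σ_y/n = 216/2.7 = 80.00 MPa.
For a solid shaft σ_b = 32M/(πd³) and τ = 16T/(πd³), so the von Mises stress is σ' = (16/πd³)·√(4M²+3T²).
√(4M²+3T²) = √(4×(1.320×10^7)² + 3×(2.120×10^7)²) = 4.522×10^7 N·mm.
d³ = 16×4.522×10^7/(π×80.00) = 2.879×10^6 mm³.
d = 142.3 mm.

d = 142 mm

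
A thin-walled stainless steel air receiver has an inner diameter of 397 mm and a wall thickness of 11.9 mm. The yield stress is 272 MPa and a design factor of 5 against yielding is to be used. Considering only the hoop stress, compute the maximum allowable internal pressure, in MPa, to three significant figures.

p_allow = 3.26 MPa

σ_allow = 272/5 = 54.40 MPa.
σ_h = pD/(2t) → p_allow = 2σ_allow t/D = 2×54.40×11.9/397 = 3.261 MPa.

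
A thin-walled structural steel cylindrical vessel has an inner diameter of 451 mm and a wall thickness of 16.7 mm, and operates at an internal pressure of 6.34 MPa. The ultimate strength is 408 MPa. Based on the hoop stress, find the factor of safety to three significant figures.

σ_h = pD/(2t) = 6.34×451/(2×16.7) = 85.61 MPa.
n = 408/85.61 = 4.766.

n = 4.77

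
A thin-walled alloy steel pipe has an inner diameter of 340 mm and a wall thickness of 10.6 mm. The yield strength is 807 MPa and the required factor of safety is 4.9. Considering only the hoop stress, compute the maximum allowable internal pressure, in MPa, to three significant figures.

p_allow = 10.3 MPa

σ_allow = 807/4.9 = 164.7 MPa.
σ_h = pD/(2t) → p_allow = 2σ_allow t/D = 2×164.7×10.6/340 = 10.27 MPa.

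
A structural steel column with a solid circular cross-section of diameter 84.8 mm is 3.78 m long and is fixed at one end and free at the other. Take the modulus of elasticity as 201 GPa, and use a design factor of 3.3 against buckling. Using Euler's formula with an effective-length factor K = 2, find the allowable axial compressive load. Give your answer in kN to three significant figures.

I = πd⁴/64 = π×84.8⁴/64 = 2.538×10^6 mm⁴.
Effective length L_e = KL = 2×3.78 m = 7560 mm.
Euler critical load P_cr = π²EI/L_e² = π²×201000×2.538×10^6/7560² = 88110 N.
P_allow = P_cr/n = 88110/3.3 = 26700 N.

P_allow = 26.7 kN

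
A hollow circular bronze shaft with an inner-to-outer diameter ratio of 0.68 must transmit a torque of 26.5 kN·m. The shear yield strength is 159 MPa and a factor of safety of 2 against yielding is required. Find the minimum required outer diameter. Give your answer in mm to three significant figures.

d_o = 129 mm

τ_allow = 159/2 = 79.50 MPa.
For a hollow shaft τ = 16T/[πd_o³(1−k⁴)] with k = 0.68, so 1−k⁴ = 0.7862.
d_o³ = 16T/[π τ_allow (1−k⁴)] = 16×2.6500×10^7/(π×79.50×0.7862) = 2.159×10^6 mm³.
d_o = 129.3 mm.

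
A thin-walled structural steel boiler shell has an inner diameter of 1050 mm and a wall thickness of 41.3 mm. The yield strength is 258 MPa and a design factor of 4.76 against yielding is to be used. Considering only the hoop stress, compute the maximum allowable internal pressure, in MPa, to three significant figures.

p_allow = 4.26 MPa

σ_allow = 258/4.76 = 54.20 MPa.
σ_h = pD/(2t) → p_allow = 2σ_allow t/D = 2×54.20×41.3/1050 = 4.264 MPa.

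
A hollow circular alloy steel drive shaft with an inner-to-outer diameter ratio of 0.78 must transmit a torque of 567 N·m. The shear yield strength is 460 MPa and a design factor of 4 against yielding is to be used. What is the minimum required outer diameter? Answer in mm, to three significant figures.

d_o = 34.2 mm

τ_allow = 460/4 = 115.0 MPa.
For a hollow shaft τ = 16T/[πd_o³(1−k⁴)] with k = 0.78, so 1−k⁴ = 0.6298.
d_o³ = 16T/[π τ_allow (1−k⁴)] = 16×567000/(π×115.0×0.6298) = 39870 mm³.
d_o = 34.16 mm.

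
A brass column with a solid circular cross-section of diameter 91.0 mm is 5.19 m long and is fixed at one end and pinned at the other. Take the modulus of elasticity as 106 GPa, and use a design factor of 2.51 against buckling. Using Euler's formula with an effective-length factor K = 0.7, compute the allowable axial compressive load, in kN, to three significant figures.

I = πd⁴/64 = π×91.0⁴/64 = 3.366×10^6 mm⁴.
Effective length L_e = KL = 0.7×5.19 m = 3633 mm.
Euler critical load P_cr = π²EI/L_e² = π²×106000×3.366×10^6/3633² = 266800 N.
P_allow = P_cr/n = 266800/2.51 = 106300 N.

P_allow = 106 kN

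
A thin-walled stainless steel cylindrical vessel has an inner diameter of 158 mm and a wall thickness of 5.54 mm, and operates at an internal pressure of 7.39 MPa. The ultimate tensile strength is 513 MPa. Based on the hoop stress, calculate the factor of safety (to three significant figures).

σ_h = pD/(2t) = 7.39×158/(2×5.54) = 105.4 MPa.
n = 513/105.4 = 4.868.

n = 4.87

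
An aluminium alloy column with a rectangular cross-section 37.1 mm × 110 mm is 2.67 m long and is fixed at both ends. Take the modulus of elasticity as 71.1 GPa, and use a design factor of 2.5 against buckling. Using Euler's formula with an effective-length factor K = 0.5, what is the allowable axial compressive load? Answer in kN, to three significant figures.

Buckling occurs about the weak axis: I_min = h·b³/12 = 110×37.1³/12 = 468100 mm⁴ (b = 37.1 mm is the smaller dimension).
Effective length L_e = KL = 0.5×2.67 m = 1335 mm.
Euler critical load P_cr = π²EI/L_e² = π²×71100×468100/1335² = 184300 N.
P_allow = P_cr/n = 184300/2.5 = 73720 N.

P_allow = 73.7 kN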